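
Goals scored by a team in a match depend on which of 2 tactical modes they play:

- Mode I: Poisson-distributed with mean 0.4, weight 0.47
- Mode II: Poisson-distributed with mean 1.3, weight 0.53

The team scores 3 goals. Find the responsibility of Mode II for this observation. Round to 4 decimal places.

0.9403

Apply Bayes' rule: the posterior for each component is proportional to its prior times its likelihood at x.
Poisson probabilities:
  L_I = e^(−0.4)·0.4^3/3! = 0.00715008
  L_II = e^(−1.3)·1.3^3/3! = 0.0997921
Prior × likelihood for each component:
  π_I·L_I = 0.47 × 0.00715008 = 0.00336054
  π_II·L_II = 0.53 × 0.0997921 = 0.0528898
Denominator: 0.00336054 + 0.0528898 = 0.0562503
Responsibility of Mode II: 0.0528898 / 0.0562503 ≈ 0.9403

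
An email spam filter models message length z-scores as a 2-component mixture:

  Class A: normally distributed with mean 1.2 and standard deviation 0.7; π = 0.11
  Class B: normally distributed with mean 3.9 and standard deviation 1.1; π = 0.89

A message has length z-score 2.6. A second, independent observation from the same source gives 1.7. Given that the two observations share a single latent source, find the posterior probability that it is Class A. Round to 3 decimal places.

0.322

By Bayes' theorem, P(k | x) = π_k f_k(x) / Σ_j π_j f_j(x).
Since both observations come from the same component, the likelihood for component k is f_k(x₁)·f_k(x₂).
  L_A = [0.07713] × [0.441593] = 0.0340601
  L_B = [0.180397] × [0.0490827] = 0.00885437
Multiply by the mixture weights:
  π_A·L_A = 0.11 × 0.0340601 = 0.00374661
  π_B·L_B = 0.89 × 0.00885437 = 0.00788039
Sum: 0.00374661 + 0.00788039 = 0.011627
P(Class A | x₁, x₂) = 0.00374661 / 0.011627 ≈ 0.322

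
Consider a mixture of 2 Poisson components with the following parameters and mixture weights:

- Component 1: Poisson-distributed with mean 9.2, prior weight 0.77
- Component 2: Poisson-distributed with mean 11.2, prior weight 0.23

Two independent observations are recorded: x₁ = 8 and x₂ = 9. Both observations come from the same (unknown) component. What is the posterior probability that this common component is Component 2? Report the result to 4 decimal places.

Posterior ∝ prior × likelihood, so P(k | x) ∝ π_k f_k(x); normalise over all components.
Since both observations come from the same component, the likelihood for component k is f_k(x₁)·f_k(x₂).
  L_1 = [e^(−9.2)·9.2^8/8! = 0.128609] × [0.131467] = 0.016908
  L_2 = [e^(−11.2)·11.2^8/8! = 0.0839703] × [0.104496] = 0.00877458
Multiply by the mixture weights:
  π_1·L_1 = 0.77 × 0.016908 = 0.0130191
  π_2·L_2 = 0.23 × 0.00877458 = 0.00201815
Sum: 0.0130191 + 0.00201815 = 0.0150373
So the posterior for Component 2 is 0.00201815 / 0.0150373 ≈ 0.1342.

0.1342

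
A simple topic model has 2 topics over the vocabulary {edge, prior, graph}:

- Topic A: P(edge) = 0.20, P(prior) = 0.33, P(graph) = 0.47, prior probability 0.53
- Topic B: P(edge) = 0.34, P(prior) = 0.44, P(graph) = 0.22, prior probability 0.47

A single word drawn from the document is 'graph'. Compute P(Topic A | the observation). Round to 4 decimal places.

0.7067

By Bayes' theorem, P(k | x) = π_k f_k(x) / Σ_j π_j f_j(x).
Component likelihoods at x = 'graph':
  L_A = P(graph | comp) = 0.47
  L_B = P(graph | comp) = 0.22
Unnormalised posteriors:
  π_A·L_A = 0.53 × 0.47 = 0.2491
  π_B·L_B = 0.47 × 0.22 = 0.1034
Denominator: 0.2491 + 0.1034 = 0.3525
So the posterior for Topic A is 0.2491 / 0.3525 ≈ 0.7067.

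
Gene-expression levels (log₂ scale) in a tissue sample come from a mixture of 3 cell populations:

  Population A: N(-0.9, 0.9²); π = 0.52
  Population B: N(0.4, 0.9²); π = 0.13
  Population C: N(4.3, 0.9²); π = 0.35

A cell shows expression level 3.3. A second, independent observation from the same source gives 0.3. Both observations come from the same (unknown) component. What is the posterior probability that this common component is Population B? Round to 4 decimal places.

Apply Bayes' rule: the posterior for each component is proportional to its prior times its likelihood at x.
Since both observations come from the same component, the likelihood for component k is f_k(x₁)·f_k(x₂).
  f_A = [(1/(0.9·√(2π)))·exp(−(3.3−-0.9)²/(2·0.9²)) = 0.443269·exp(-10.88889) = 8.27338e-06] × [0.182233] = 1.50769e-06
  f_B = [(1/(0.9·√(2π)))·exp(−(3.3−0.4)²/(2·0.9²)) = 0.443269·exp(-5.19136) = 0.00246655] × [0.440541] = 0.00108662
  f_C = [(1/(0.9·√(2π)))·exp(−(3.3−4.3)²/(2·0.9²)) = 0.443269·exp(-0.61728) = 0.239103] × [2.27688e-05] = 5.44407e-06
Weight by the priors:
  π_A·f_A = 0.52 × 1.50769e-06 = 7.83997e-07
  π_B·f_B = 0.13 × 0.00108662 = 0.00014126
  π_C·f_C = 0.35 × 5.44407e-06 = 1.90543e-06
Denominator: 7.83997e-07 + 0.00014126 + 1.90543e-06 = 0.00014395
Responsibility of Population B: 0.00014126 / 0.00014395 ≈ 0.9813

0.9813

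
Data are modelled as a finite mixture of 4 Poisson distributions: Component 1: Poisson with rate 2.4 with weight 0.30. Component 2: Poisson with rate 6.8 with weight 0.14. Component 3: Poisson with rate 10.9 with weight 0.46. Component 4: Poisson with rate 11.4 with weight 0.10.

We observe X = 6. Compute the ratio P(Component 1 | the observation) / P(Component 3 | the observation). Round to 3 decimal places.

Since P(k|x) ∝ w_k f_k(x), the posterior odds are w_i f_i(x) / (w_j f_j(x)).
Poisson probabilities:
  p_1 = 0.0240784
  p_2 = 0.152939
  p_3 = 0.0429949
  p_4 = 0.0341303
0.00722353 / 0.0197776 ≈ 0.365

0.365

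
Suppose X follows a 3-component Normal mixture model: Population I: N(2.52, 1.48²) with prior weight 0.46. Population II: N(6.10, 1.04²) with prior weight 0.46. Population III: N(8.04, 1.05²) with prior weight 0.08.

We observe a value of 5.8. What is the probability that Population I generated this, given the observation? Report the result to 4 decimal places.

By Bayes' theorem, P(k | x) = π_k f_k(x) / Σ_j π_j f_j(x).
Component likelihoods at x = 5.8:
  p_I = 0.0231262
  p_II = 0.367966
  p_III = 0.0390355
Multiply by the mixture weights:
  π_I·p_I = 0.46 × 0.0231262 = 0.0106381
  π_II·p_II = 0.46 × 0.367966 = 0.169264
  π_III·p_III = 0.08 × 0.0390355 = 0.00312284
Normaliser: 0.0106381 + 0.169264 + 0.00312284 = 0.183025
So the posterior for Population I is 0.0106381 / 0.183025 ≈ 0.0581.

0.0581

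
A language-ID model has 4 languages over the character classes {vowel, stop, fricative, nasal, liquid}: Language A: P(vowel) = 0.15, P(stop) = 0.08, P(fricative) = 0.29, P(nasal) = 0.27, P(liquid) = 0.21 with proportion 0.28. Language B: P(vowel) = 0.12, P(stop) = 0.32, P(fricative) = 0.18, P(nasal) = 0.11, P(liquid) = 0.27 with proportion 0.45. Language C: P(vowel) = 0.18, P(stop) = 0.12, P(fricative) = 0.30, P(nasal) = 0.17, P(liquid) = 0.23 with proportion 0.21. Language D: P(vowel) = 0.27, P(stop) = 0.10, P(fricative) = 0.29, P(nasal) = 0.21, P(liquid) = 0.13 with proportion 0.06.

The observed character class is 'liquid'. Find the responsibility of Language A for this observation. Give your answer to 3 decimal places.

0.249

Posterior ∝ prior × likelihood, so P(k | x) ∝ P(Z=k) f_k(x); normalise over all components.
Categorical probabilities:
  L_A = 0.21
  L_B = 0.27
  L_C = 0.23
  L_D = 0.13
Multiply by the mixture weights:
  P(Z=A)·L_A = 0.28 × 0.21 = 0.0588
  P(Z=B)·L_B = 0.45 × 0.27 = 0.1215
  P(Z=C)·L_C = 0.21 × 0.23 = 0.0483
  P(Z=D)·L_D = 0.06 × 0.13 = 0.0078
Sum: 0.0588 + 0.1215 + 0.0483 + 0.0078 = 0.2364
P(Language A | x) = 0.0588 / 0.2364 ≈ 0.249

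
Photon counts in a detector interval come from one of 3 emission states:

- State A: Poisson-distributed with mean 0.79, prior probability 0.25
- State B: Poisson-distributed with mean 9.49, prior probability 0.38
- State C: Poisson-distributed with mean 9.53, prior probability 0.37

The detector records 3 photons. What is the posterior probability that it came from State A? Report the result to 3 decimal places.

The responsibility of component k is P(Z=k) f_k(x) divided by Σ_j P(Z=j) f_j(x).
Component likelihoods at x = 3 photons:
  p_A = 0.0372939
  p_B = 0.0107694
  p_C = 0.0104785
Multiply by the mixture weights:
  P(Z=A)·p_A = 0.25 × 0.0372939 = 0.00932347
  P(Z=B)·p_B = 0.38 × 0.0107694 = 0.00409238
  P(Z=C)·p_C = 0.37 × 0.0104785 = 0.00387706
Marginal: 0.00932347 + 0.00409238 + 0.00387706 = 0.0172929
P(State A | 3 photons) = 0.00932347 / 0.0172929 ≈ 0.539

0.539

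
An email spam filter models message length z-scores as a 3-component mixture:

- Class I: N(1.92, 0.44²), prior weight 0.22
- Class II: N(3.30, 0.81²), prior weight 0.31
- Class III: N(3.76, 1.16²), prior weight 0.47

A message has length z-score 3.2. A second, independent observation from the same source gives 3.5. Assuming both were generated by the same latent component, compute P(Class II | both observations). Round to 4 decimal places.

Apply Bayes' rule: the posterior for each component is proportional to its prior times its likelihood at x.
Since both observations come from the same component, the likelihood for component k is f_k(x₁)·f_k(x₂).
  f_I = [(1/(0.44·√(2π)))·exp(−(3.2−1.92)²/(2·0.44²)) = 0.906687·exp(-4.23140) = 0.0131759] × [0.00143689] = 1.89324e-05
  f_II = [(1/(0.81·√(2π)))·exp(−(3.2−3.30)²/(2·0.81²)) = 0.492521·exp(-0.00762) = 0.488782] × [0.477734] = 0.233508
  f_III = [(1/(1.16·√(2π)))·exp(−(3.2−3.76)²/(2·1.16²)) = 0.343916·exp(-0.11653) = 0.306087] × [0.335385] = 0.102657
Multiply by the mixture weights:
  w_I·f_I = 0.22 × 1.89324e-05 = 4.16513e-06
  w_II·f_II = 0.31 × 0.233508 = 0.0723875
  w_III·f_III = 0.47 × 0.102657 = 0.0482487
Normaliser: 4.16513e-06 + 0.0723875 + 0.0482487 = 0.12064
P(Class II | data) ≈ 0.6000

0.6000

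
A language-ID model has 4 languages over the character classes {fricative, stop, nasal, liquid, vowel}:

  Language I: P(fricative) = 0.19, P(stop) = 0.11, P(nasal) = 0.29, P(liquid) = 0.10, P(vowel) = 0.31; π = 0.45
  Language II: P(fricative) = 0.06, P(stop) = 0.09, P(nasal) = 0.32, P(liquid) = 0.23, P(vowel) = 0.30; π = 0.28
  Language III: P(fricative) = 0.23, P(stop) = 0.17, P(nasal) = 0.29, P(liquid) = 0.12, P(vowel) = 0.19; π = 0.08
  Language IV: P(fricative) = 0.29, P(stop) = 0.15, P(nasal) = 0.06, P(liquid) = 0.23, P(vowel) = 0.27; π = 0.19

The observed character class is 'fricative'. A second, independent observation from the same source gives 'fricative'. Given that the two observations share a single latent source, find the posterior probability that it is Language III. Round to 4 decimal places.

By Bayes' theorem, P(k | x) = w_k f_k(x) / Σ_j w_j f_j(x).
Since both observations come from the same component, the likelihood for component k is f_k(x₁)·f_k(x₂).
  p_I = [P(fricative | comp) = 0.19] × [0.19] = 0.0361
  p_II = [P(fricative | comp) = 0.06] × [0.06] = 0.0036
  p_III = [P(fricative | comp) = 0.23] × [0.23] = 0.0529
  p_IV = [P(fricative | comp) = 0.29] × [0.29] = 0.0841
Prior × likelihood for each component:
  w_I·p_I = 0.45 × 0.0361 = 0.016245
  w_II·p_II = 0.28 × 0.0036 = 0.001008
  w_III·p_III = 0.08 × 0.0529 = 0.004232
  w_IV·p_IV = 0.19 × 0.0841 = 0.015979
Evidence: 0.016245 + 0.001008 + 0.004232 + 0.015979 = 0.037464
So the posterior for Language III is 0.004232 / 0.037464 ≈ 0.1130.

0.1130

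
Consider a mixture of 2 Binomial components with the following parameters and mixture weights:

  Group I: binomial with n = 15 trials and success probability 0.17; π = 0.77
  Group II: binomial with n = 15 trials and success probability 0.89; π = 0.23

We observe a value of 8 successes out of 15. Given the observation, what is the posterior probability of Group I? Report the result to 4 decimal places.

0.8920

By Bayes' theorem, P(k | x) = π_k f_k(x) / Σ_j π_j f_j(x).
Binomial probabilities:
  f_I = C(15,8)·0.17^8·0.83^7 = 6435·6.97576e-07·0.271361 = 0.00121811
  f_II = C(15,8)·0.89^8·0.11^7 = 6435·0.393659·1.94872e-07 = 0.000493648
Unnormalised posteriors:
  π_I·f_I = 0.77 × 0.00121811 = 0.000937945
  π_II·f_II = 0.23 × 0.000493648 = 0.000113539
Evidence: 0.000937945 + 0.000113539 = 0.00105148
So the posterior for Group I is 0.000937945 / 0.00105148 ≈ 0.8920.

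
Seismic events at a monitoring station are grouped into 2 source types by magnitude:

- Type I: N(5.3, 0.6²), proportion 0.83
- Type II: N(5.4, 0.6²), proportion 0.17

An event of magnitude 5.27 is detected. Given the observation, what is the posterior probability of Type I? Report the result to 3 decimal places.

The responsibility of component k is π_k f_k(x) divided by Σ_j π_j f_j(x).
Normal densities:
  L_I = (1/(0.6·√(2π)))·exp(−(5.27−5.3)²/(2·0.6²)) = 0.664904·exp(-0.00125) = 0.664073
  L_II = (1/(0.6·√(2π)))·exp(−(5.27−5.4)²/(2·0.6²)) = 0.664904·exp(-0.02347) = 0.649479
Prior × likelihood for each component:
  π_I·L_I = 0.83 × 0.664073 = 0.551181
  π_II·L_II = 0.17 × 0.649479 = 0.110411
Denominator: 0.551181 + 0.110411 = 0.661592
P(Type I | data) ≈ 0.833

0.833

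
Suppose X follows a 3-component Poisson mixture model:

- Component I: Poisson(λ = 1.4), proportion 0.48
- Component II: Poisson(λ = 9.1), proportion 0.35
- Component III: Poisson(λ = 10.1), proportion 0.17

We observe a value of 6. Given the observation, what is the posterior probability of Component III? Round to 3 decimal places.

0.243

Posterior ∝ prior × likelihood, so P(k | x) ∝ P(Z=k) f_k(x); normalise over all components.
Poisson probabilities:
  L_I = 0.00257883
  L_II = 0.0880716
  L_III = 0.060565
Multiply by the mixture weights:
  P(Z=I)·L_I = 0.48 × 0.00257883 = 0.00123784
  P(Z=II)·L_II = 0.35 × 0.0880716 = 0.0308251
  P(Z=III)·L_III = 0.17 × 0.060565 = 0.010296
Denominator: 0.00123784 + 0.0308251 + 0.010296 = 0.042359
P(Component III | x) = 0.010296 / 0.042359 ≈ 0.243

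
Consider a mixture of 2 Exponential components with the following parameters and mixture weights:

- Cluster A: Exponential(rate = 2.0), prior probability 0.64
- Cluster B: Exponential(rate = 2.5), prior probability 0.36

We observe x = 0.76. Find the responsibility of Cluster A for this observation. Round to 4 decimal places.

Apply Bayes' rule: the posterior for each component is proportional to its prior times its likelihood at x.
Exponential densities:
  p_A = 0.437424
  p_B = 0.373922
Unnormalised posteriors:
  w_A·p_A = 0.64 × 0.437424 = 0.279951
  w_B·p_B = 0.36 × 0.373922 = 0.134612
Evidence: 0.279951 + 0.134612 = 0.414563
So the posterior for Cluster A is 0.279951 / 0.414563 ≈ 0.6753.

0.6753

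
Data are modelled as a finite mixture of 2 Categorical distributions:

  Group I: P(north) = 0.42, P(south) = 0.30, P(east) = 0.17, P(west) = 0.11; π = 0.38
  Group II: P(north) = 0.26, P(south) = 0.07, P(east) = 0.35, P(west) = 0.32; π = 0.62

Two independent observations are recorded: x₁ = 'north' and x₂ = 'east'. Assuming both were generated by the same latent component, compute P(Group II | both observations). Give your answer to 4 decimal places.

The responsibility of component k is π_k f_k(x) divided by Σ_j π_j f_j(x).
Since both observations come from the same component, the likelihood for component k is f_k(x₁)·f_k(x₂).
  p_I = [0.42] × [0.17] = 0.0714
  p_II = [0.26] × [0.35] = 0.091
Multiply by the mixture weights:
  π_I·p_I = 0.38 × 0.0714 = 0.027132
  π_II·p_II = 0.62 × 0.091 = 0.05642
Marginal: 0.027132 + 0.05642 = 0.083552
P(Group II | x) ≈ 0.6753

0.6753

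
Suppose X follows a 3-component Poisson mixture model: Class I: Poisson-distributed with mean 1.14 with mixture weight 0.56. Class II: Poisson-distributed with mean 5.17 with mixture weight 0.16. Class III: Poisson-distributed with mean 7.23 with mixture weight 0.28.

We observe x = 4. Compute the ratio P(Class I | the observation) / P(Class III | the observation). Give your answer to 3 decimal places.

0.546

Only the two components matter; the odds are (P(Z=i) f_i(x)) / (P(Z=j) f_j(x)).
Component likelihoods at x = 4:
  L_I = 0.0225067
  L_II = 0.169219
  L_III = 0.0824884
0.0126038 / 0.0230968 ≈ 0.546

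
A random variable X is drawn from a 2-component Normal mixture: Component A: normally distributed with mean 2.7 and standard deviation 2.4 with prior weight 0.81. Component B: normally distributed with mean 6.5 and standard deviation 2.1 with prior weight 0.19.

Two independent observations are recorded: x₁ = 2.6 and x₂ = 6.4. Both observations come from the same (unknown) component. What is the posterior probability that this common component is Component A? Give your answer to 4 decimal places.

0.8480

The responsibility of component k is π_k f_k(x) divided by Σ_j π_j f_j(x).
Since both observations come from the same component, the likelihood for component k is f_k(x₁)·f_k(x₂).
  f_A = [(1/(2.4·√(2π)))·exp(−(2.6−2.7)²/(2·2.4²)) = 0.166226·exp(-0.00087) = 0.166082] × [0.0506521] = 0.00841238
  f_B = [(1/(2.1·√(2π)))·exp(−(2.6−6.5)²/(2·2.1²)) = 0.189973·exp(-1.72449) = 0.0338653] × [0.189757] = 0.00642618
Weight by the priors:
  π_A·f_A = 0.81 × 0.00841238 = 0.00681403
  π_B·f_B = 0.19 × 0.00642618 = 0.00122097
Sum: 0.00681403 + 0.00122097 = 0.008035
So the posterior for Component A is 0.00681403 / 0.008035 ≈ 0.8480.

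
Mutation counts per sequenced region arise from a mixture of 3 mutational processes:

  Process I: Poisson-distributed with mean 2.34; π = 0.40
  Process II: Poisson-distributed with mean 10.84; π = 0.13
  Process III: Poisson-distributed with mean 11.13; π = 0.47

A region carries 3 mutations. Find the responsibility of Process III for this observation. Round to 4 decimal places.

By Bayes' theorem, P(k | x) = π_k f_k(x) / Σ_j π_j f_j(x).
Evaluate each component's likelihood at the observed value:
  L_I = 0.205706
  L_II = 0.00416087
  L_III = 0.00337005
Multiply by the mixture weights:
  π_I·L_I = 0.40 × 0.205706 = 0.0822825
  π_II·L_II = 0.13 × 0.00416087 = 0.000540913
  π_III·L_III = 0.47 × 0.00337005 = 0.00158392
Marginal: 0.0822825 + 0.000540913 + 0.00158392 = 0.0844073
P(Process III | the observation) = 0.00158392 / 0.0844073 ≈ 0.0188

0.0188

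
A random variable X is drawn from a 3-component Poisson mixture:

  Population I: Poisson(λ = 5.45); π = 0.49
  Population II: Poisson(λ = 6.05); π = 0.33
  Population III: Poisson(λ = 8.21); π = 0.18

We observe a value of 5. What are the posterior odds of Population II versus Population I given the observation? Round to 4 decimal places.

0.6231

Only the two components matter; the odds are (P(Z=i) f_i(x)) / (P(Z=j) f_j(x)).
Component likelihoods at x = 5:
  f_I = e^(−5.45)·5.45^5/5! = 0.172146
  f_II = e^(−6.05)·6.05^5/5! = 0.159263
  f_III = e^(−8.21)·8.21^5/5! = 0.0845234
Posterior odds = (P(Z=II)·f_II) / (P(Z=I)·f_I) = (0.33·0.159263) / (0.49·0.172146) = 0.0525567 / 0.0843514 ≈ 0.6231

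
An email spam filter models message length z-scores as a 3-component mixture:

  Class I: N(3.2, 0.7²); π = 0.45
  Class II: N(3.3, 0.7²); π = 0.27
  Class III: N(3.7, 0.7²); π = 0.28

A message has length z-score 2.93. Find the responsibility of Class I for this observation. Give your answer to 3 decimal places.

0.519

Posterior ∝ prior × likelihood, so P(k | x) ∝ π_k f_k(x); normalise over all components.
Normal densities:
  f_I = (1/(0.7·√(2π)))·exp(−(2.93−3.2)²/(2·0.7²)) = 0.569918·exp(-0.07439) = 0.529061
  f_II = (1/(0.7·√(2π)))·exp(−(2.93−3.3)²/(2·0.7²)) = 0.569918·exp(-0.13969) = 0.495614
  f_III = (1/(0.7·√(2π)))·exp(−(2.93−3.7)²/(2·0.7²)) = 0.569918·exp(-0.60500) = 0.311217
Multiply by the mixture weights:
  π_I·f_I = 0.45 × 0.529061 = 0.238077
  π_II·f_II = 0.27 × 0.495614 = 0.133816
  π_III·f_III = 0.28 × 0.311217 = 0.0871409
Normaliser: 0.238077 + 0.133816 + 0.0871409 = 0.459034
P(Class I | the observation) ≈ 0.519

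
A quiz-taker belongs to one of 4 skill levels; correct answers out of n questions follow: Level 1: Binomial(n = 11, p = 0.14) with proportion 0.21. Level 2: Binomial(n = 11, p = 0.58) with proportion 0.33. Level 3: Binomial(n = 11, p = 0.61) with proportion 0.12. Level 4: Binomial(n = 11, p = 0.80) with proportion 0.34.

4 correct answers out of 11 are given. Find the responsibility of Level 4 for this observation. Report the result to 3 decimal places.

0.013

Posterior ∝ prior × likelihood, so P(k | x) ∝ P(Z=k) f_k(x); normalise over all components.
Evaluate each component's likelihood at the observed value:
  L_1 = 0.0441078
  L_2 = 0.0860936
  L_3 = 0.0627026
  L_4 = 0.00173015
Prior × likelihood for each component:
  P(Z=1)·L_1 = 0.21 × 0.0441078 = 0.00926263
  P(Z=2)·L_2 = 0.33 × 0.0860936 = 0.0284109
  P(Z=3)·L_3 = 0.12 × 0.0627026 = 0.00752431
  P(Z=4)·L_4 = 0.34 × 0.00173015 = 0.000588251
Normaliser: 0.00926263 + 0.0284109 + 0.00752431 + 0.000588251 = 0.0457861
So the posterior for Level 4 is 0.000588251 / 0.0457861 ≈ 0.013.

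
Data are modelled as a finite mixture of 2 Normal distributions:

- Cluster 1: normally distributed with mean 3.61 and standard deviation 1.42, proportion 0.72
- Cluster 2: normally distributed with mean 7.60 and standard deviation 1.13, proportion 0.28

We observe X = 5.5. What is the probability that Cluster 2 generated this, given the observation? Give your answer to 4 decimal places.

By Bayes' theorem, P(k | x) = π_k f_k(x) / Σ_j π_j f_j(x).
Evaluate each component's likelihood at the observed value:
  L_1 = (1/(1.42·√(2π)))·exp(−(5.5−3.61)²/(2·1.42²)) = 0.280945·exp(-0.88576) = 0.115862
  L_2 = (1/(1.13·√(2π)))·exp(−(5.5−7.60)²/(2·1.13²)) = 0.353046·exp(-1.72684) = 0.0627878
Multiply by the mixture weights:
  π_1·L_1 = 0.72 × 0.115862 = 0.0834205
  π_2·L_2 = 0.28 × 0.0627878 = 0.0175806
Marginal: 0.0834205 + 0.0175806 = 0.101001
P(Cluster 2 | x) = 0.0175806 / 0.101001 ≈ 0.1741

0.1741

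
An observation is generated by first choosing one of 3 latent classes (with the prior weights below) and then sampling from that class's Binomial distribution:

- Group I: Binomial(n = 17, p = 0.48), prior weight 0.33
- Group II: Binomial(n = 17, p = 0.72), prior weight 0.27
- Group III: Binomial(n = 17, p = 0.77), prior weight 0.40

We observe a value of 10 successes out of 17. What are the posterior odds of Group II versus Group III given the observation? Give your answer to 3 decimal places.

1.367

Only the two components matter; the odds are (π_i f_i(x)) / (π_j f_j(x)).
Evaluate each component's likelihood at the observed value:
  L_I = 0.129811
  L_II = 0.098244
  L_III = 0.0485151
Odds = (0.27/0.40) × (0.098244/0.0485151) = 0.675 × 2.02502 ≈ 1.367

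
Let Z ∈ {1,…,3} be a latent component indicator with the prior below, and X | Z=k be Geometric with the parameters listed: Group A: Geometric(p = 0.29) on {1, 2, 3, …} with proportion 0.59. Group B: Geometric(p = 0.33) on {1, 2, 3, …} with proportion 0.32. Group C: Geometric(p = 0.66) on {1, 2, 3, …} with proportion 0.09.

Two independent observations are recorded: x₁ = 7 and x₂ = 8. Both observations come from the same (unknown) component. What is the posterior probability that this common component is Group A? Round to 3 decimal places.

P(component k | x) = π_k·f_k(x) / marginal(x), where marginal(x) = Σ_j π_j·f_j(x).
Since both observations come from the same component, the likelihood for component k is f_k(x₁)·f_k(x₂).
  L_A = [0.29·(1−0.29)^6 = 0.29·0.1281 = 0.0371491] × [0.0263758] = 0.000979839
  L_B = [0.33·(1−0.33)^6 = 0.33·0.0904584 = 0.0298513] × [0.0200003] = 0.000597036
  L_C = [0.66·(1−0.66)^6 = 0.66·0.0015448 = 0.00101957] × [0.000346654] = 3.53438e-07
Weight by the priors:
  π_A·L_A = 0.59 × 0.000979839 = 0.000578105
  π_B·L_B = 0.32 × 0.000597036 = 0.000191051
  π_C·L_C = 0.09 × 3.53438e-07 = 3.18095e-08
Normaliser: 0.000578105 + 0.000191051 + 3.18095e-08 = 0.000769188
P(Group A | x) ≈ 0.752

0.752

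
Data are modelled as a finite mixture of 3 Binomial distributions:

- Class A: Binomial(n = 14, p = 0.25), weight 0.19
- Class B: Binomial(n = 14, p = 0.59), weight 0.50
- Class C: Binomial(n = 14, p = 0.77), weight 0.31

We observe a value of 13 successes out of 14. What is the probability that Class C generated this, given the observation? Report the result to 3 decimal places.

0.917

The responsibility of component k is π_k f_k(x) divided by Σ_j π_j f_j(x).
Evaluate each component's likelihood at the observed value:
  L_A = C(14,13)·0.25^13·0.75^1 = 14·1.49012e-08·0.75 = 1.56462e-07
  L_B = C(14,13)·0.59^13·0.41^1 = 14·0.00104973·0.41 = 0.00602543
  L_C = C(14,13)·0.77^13·0.23^1 = 14·0.0334487·0.23 = 0.107705
Weight by the priors:
  π_A·L_A = 0.19 × 1.56462e-07 = 2.97278e-08
  π_B·L_B = 0.50 × 0.00602543 = 0.00301271
  π_C·L_C = 0.31 × 0.107705 = 0.0333885
Sum: 2.97278e-08 + 0.00301271 + 0.0333885 = 0.0364013
P(Class C | 13 successes out of 14) ≈ 0.917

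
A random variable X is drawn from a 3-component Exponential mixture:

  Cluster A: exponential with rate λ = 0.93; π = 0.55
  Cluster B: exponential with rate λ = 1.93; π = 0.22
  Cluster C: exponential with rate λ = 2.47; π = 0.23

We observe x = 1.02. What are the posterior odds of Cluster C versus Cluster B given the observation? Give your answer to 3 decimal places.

0.771

Since P(k|x) ∝ P(Z=k) f_k(x), the posterior odds are P(Z=i) f_i(x) / (P(Z=j) f_j(x)).
Exponential densities:
  p_A = 0.93·e^(−0.93·1.02) = 0.93·e^(−0.9486) = 0.360173
  p_B = 1.93·e^(−1.93·1.02) = 1.93·e^(−1.9686) = 0.269529
  p_C = 2.47·e^(−2.47·1.02) = 2.47·e^(−2.5194) = 0.198855
Posterior odds = (P(Z=C)·p_C) / (P(Z=B)·p_B) = (0.23·0.198855) / (0.22·0.269529) = 0.0457365 / 0.0592963 ≈ 0.771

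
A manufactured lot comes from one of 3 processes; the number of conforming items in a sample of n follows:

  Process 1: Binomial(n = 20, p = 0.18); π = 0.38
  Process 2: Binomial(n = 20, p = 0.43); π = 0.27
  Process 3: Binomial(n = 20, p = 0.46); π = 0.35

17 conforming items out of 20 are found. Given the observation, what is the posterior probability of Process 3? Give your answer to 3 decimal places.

0.776

Apply Bayes' rule: the posterior for each component is proportional to its prior times its likelihood at x.
Binomial probabilities:
  p_1 = C(20,17)·0.18^17·0.82^3 = 1140·2.18591e-13·0.551368 = 1.37398e-10
  p_2 = C(20,17)·0.43^17·0.57^3 = 1140·5.8744e-07·0.185193 = 0.00012402
  p_3 = C(20,17)·0.46^17·0.54^3 = 1140·1.84877e-06·0.157464 = 0.000331871
Multiply by the mixture weights:
  π_1·p_1 = 0.38 × 1.37398e-10 = 5.22111e-11
  π_2·p_2 = 0.27 × 0.00012402 = 3.34855e-05
  π_3·p_3 = 0.35 × 0.000331871 = 0.000116155
Denominator: 5.22111e-11 + 3.34855e-05 + 0.000116155 = 0.00014964
Responsibility of Process 3: 0.000116155 / 0.00014964 ≈ 0.776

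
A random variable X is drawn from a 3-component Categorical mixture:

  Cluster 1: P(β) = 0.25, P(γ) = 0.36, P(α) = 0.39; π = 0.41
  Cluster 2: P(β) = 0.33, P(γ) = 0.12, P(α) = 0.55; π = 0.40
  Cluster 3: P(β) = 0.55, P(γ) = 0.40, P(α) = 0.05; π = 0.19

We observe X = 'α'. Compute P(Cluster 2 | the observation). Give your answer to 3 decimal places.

0.565

The responsibility of component k is π_k f_k(x) divided by Σ_j π_j f_j(x).
Evaluate each component's likelihood at the observed value:
  L_1 = P(α | comp) = 0.39
  L_2 = P(α | comp) = 0.55
  L_3 = P(α | comp) = 0.05
Prior × likelihood for each component:
  π_1·L_1 = 0.41 × 0.39 = 0.1599
  π_2·L_2 = 0.40 × 0.55 = 0.22
  π_3·L_3 = 0.19 × 0.05 = 0.0095
Marginal: 0.1599 + 0.22 + 0.0095 = 0.3894
Responsibility of Cluster 2: 0.22 / 0.3894 ≈ 0.565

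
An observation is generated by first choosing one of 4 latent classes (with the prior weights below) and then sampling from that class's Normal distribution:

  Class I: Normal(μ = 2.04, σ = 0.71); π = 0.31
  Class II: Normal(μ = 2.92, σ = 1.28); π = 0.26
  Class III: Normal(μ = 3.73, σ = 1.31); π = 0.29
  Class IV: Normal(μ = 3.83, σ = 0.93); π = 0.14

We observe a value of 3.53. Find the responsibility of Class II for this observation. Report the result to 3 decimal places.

0.307

Apply Bayes' rule: the posterior for each component is proportional to its prior times its likelihood at x.
Component likelihoods at x = 3.53:
  p_I = (1/(0.71·√(2π)))·exp(−(3.53−2.04)²/(2·0.71²)) = 0.561891·exp(-2.20204) = 0.0621322
  p_II = (1/(1.28·√(2π)))·exp(−(3.53−2.92)²/(2·1.28²)) = 0.311674·exp(-0.11356) = 0.278217
  p_III = (1/(1.31·√(2π)))·exp(−(3.53−3.73)²/(2·1.31²)) = 0.304536·exp(-0.01165) = 0.301008
  p_IV = (1/(0.93·√(2π)))·exp(−(3.53−3.83)²/(2·0.93²)) = 0.428970·exp(-0.05203) = 0.407222
Weight by the priors:
  P(Z=I)·p_I = 0.31 × 0.0621322 = 0.019261
  P(Z=II)·p_II = 0.26 × 0.278217 = 0.0723364
  P(Z=III)·p_III = 0.29 × 0.301008 = 0.0872922
  P(Z=IV)·p_IV = 0.14 × 0.407222 = 0.0570111
Evidence: 0.019261 + 0.0723364 + 0.0872922 + 0.0570111 = 0.235901
So the posterior for Class II is 0.0723364 / 0.235901 ≈ 0.307.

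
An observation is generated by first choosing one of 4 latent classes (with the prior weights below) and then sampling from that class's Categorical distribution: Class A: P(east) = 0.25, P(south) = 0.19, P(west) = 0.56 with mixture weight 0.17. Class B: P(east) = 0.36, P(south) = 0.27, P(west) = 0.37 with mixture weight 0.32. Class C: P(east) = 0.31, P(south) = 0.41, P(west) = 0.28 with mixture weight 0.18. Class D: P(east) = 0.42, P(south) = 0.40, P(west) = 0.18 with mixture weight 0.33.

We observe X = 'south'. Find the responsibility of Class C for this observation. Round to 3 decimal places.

0.227

The responsibility of component k is π_k f_k(x) divided by Σ_j π_j f_j(x).
Evaluate each component's likelihood at the observed value:
  L_A = P(south | comp) = 0.19
  L_B = P(south | comp) = 0.27
  L_C = P(south | comp) = 0.41
  L_D = P(south | comp) = 0.40
Weight by the priors:
  π_A·L_A = 0.17 × 0.19 = 0.0323
  π_B·L_B = 0.32 × 0.27 = 0.0864
  π_C·L_C = 0.18 × 0.41 = 0.0738
  π_D·L_D = 0.33 × 0.4 = 0.132
Normaliser: 0.0323 + 0.0864 + 0.0738 + 0.132 = 0.3245
Responsibility of Class C: 0.0738 / 0.3245 ≈ 0.227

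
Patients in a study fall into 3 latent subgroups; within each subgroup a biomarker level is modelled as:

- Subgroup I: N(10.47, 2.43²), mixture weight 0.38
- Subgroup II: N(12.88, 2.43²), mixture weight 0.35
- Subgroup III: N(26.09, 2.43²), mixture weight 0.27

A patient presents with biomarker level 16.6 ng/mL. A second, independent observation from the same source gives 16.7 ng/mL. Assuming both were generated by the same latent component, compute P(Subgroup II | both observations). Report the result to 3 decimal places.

0.982

P(component k | x) = P(Z=k)·f_k(x) / marginal(x), where marginal(x) = Σ_j P(Z=j)·f_j(x).
Since both observations come from the same component, the likelihood for component k is f_k(x₁)·f_k(x₂).
  f_I = [(1/(2.43·√(2π)))·exp(−(16.6−10.47)²/(2·2.43²)) = 0.164174·exp(-3.18184) = 0.00681472] × [0.00613755] = 4.18257e-05
  f_II = [(1/(2.43·√(2π)))·exp(−(16.6−12.88)²/(2·2.43²)) = 0.164174·exp(-1.17177) = 0.0508639] × [0.0477179] = 0.00242712
  f_III = [(1/(2.43·√(2π)))·exp(−(16.6−26.09)²/(2·2.43²)) = 0.164174·exp(-7.62588) = 8.00621e-05] × [9.39412e-05] = 7.52113e-09
Prior × likelihood for each component:
  P(Z=I)·f_I = 0.38 × 4.18257e-05 = 1.58938e-05
  P(Z=II)·f_II = 0.35 × 0.00242712 = 0.000849492
  P(Z=III)·f_III = 0.27 × 7.52113e-09 = 2.03071e-09
Evidence: 1.58938e-05 + 0.000849492 + 2.03071e-09 = 0.000865388
Responsibility of Subgroup II: 0.000849492 / 0.000865388 ≈ 0.982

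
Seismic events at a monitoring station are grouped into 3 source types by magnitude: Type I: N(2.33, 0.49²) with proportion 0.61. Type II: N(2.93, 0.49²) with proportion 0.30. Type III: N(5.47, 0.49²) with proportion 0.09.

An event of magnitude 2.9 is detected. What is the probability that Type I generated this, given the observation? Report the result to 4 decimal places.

0.5087

P(component k | x) = π_k·f_k(x) / marginal(x), where marginal(x) = Σ_j π_j·f_j(x).
Evaluate each component's likelihood at the observed value:
  f_I = 0.413879
  f_II = 0.812643
  f_III = 8.65407e-07
Multiply by the mixture weights:
  π_I·f_I = 0.61 × 0.413879 = 0.252466
  π_II·f_II = 0.30 × 0.812643 = 0.243793
  π_III·f_III = 0.09 × 8.65407e-07 = 7.78866e-08
Sum: 0.252466 + 0.243793 + 7.78866e-08 = 0.496259
Responsibility of Type I: 0.252466 / 0.496259 ≈ 0.5087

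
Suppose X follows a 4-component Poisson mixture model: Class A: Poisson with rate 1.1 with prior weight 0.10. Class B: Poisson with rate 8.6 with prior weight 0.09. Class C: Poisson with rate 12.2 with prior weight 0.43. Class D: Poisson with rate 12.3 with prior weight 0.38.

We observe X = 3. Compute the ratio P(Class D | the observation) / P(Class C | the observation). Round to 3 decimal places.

Only the two components matter; the odds are (P(Z=i) f_i(x)) / (P(Z=j) f_j(x)).
Evaluate each component's likelihood at the observed value:
  p_A = 0.0738419
  p_B = 0.0195169
  p_C = 0.00152242
  p_D = 0.0014117
0.000536445 / 0.000654642 ≈ 0.819

0.819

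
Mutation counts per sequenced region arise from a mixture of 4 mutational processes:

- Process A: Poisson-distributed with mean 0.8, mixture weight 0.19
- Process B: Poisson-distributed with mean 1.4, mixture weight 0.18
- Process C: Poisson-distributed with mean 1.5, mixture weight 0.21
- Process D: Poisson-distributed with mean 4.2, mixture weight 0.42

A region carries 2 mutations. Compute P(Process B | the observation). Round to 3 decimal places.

P(component k | x) = P(Z=k)·f_k(x) / marginal(x), where marginal(x) = Σ_j P(Z=j)·f_j(x).
Poisson probabilities:
  p_A = e^(−0.8)·0.8^2/2! = 0.143785
  p_B = e^(−1.4)·1.4^2/2! = 0.241665
  p_C = e^(−1.5)·1.5^2/2! = 0.251021
  p_D = e^(−4.2)·4.2^2/2! = 0.132261
Prior × likelihood for each component:
  P(Z=A)·p_A = 0.19 × 0.143785 = 0.0273192
  P(Z=B)·p_B = 0.18 × 0.241665 = 0.0434997
  P(Z=C)·p_C = 0.21 × 0.251021 = 0.0527145
  P(Z=D)·p_D = 0.42 × 0.132261 = 0.0555496
Denominator: 0.0273192 + 0.0434997 + 0.0527145 + 0.0555496 = 0.179083
So the posterior for Process B is 0.0434997 / 0.179083 ≈ 0.243.

0.243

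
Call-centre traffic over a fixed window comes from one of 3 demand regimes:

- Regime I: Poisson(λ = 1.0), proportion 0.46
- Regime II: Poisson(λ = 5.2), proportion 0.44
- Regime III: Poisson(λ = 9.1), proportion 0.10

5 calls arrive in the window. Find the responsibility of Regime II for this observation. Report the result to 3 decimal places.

0.914

By Bayes' theorem, P(k | x) = w_k f_k(x) / Σ_j w_j f_j(x).
Poisson probabilities:
  p_I = 0.00306566
  p_II = 0.174785
  p_III = 0.0580692
Weight by the priors:
  w_I·p_I = 0.46 × 0.00306566 = 0.0014102
  w_II·p_II = 0.44 × 0.174785 = 0.0769054
  w_III·p_III = 0.10 × 0.0580692 = 0.00580692
Evidence: 0.0014102 + 0.0769054 + 0.00580692 = 0.0841225
Responsibility of Regime II: 0.0769054 / 0.0841225 ≈ 0.914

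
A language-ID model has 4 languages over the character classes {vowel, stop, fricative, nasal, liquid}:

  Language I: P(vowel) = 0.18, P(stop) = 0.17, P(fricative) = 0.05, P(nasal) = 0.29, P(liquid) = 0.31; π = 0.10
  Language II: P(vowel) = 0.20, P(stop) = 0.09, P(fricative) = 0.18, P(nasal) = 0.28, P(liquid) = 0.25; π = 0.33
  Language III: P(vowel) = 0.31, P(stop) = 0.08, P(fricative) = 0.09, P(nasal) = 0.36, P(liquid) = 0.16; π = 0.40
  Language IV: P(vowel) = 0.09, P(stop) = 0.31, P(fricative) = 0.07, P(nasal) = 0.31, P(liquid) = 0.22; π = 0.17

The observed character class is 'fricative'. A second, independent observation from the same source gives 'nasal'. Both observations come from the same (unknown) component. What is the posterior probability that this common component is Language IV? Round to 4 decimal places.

0.1062

Posterior ∝ prior × likelihood, so P(k | x) ∝ w_k f_k(x); normalise over all components.
Since both observations come from the same component, the likelihood for component k is f_k(x₁)·f_k(x₂).
  f_I = [0.05] × [0.29] = 0.0145
  f_II = [0.18] × [0.28] = 0.0504
  f_III = [0.09] × [0.36] = 0.0324
  f_IV = [0.07] × [0.31] = 0.0217
Unnormalised posteriors:
  w_I·f_I = 0.10 × 0.0145 = 0.00145
  w_II·f_II = 0.33 × 0.0504 = 0.016632
  w_III·f_III = 0.40 × 0.0324 = 0.01296
  w_IV·f_IV = 0.17 × 0.0217 = 0.003689
Normaliser: 0.00145 + 0.016632 + 0.01296 + 0.003689 = 0.034731
So the posterior for Language IV is 0.003689 / 0.034731 ≈ 0.1062.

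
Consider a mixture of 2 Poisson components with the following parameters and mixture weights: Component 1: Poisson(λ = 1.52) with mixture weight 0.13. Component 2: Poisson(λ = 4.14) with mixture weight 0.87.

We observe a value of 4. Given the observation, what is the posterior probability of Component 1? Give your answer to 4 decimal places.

The responsibility of component k is w_k f_k(x) divided by Σ_j w_j f_j(x).
Evaluate each component's likelihood at the observed value:
  p_1 = e^(−1.52)·1.52^4/4! = 0.0486447
  p_2 = e^(−4.14)·4.14^4/4! = 0.1949
Unnormalised posteriors:
  w_1·p_1 = 0.13 × 0.0486447 = 0.00632381
  w_2·p_2 = 0.87 × 0.1949 = 0.169563
Denominator: 0.00632381 + 0.169563 = 0.175886
P(Component 1 | data) ≈ 0.0360

0.0360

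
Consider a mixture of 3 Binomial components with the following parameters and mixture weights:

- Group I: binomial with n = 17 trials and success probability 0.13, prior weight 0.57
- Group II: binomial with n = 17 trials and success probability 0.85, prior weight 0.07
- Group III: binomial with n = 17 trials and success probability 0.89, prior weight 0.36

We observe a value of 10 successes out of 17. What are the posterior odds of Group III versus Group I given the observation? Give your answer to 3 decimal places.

The posterior odds equal the prior odds times the likelihood ratio: (π_i/π_j)·(f_i(x)/f_j(x)).
Evaluate each component's likelihood at the observed value:
  p_I = C(17,10)·0.13^10·0.87^7 = 19448·1.37858e-09·0.377255 = 1.01145e-05
  p_II = C(17,10)·0.85^10·0.15^7 = 19448·0.196874·1.70859e-06 = 0.00654189
  p_III = C(17,10)·0.89^10·0.11^7 = 19448·0.311817·1.94872e-07 = 0.00118175
0.000425428 / 5.76525e-06 ≈ 73.792

73.792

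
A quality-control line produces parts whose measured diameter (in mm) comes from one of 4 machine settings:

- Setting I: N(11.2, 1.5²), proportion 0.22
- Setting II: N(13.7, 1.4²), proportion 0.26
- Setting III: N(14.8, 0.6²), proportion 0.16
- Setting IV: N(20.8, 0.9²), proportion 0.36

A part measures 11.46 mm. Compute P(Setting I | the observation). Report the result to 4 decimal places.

Apply Bayes' rule: the posterior for each component is proportional to its prior times its likelihood at x.
Component likelihoods at x = 11.46 mm:
  f_I = 0.261996
  f_II = 0.0792292
  f_III = 1.24122e-07
  f_IV = 1.8209e-24
Weight by the priors:
  P(Z=I)·f_I = 0.22 × 0.261996 = 0.0576391
  P(Z=II)·f_II = 0.26 × 0.0792292 = 0.0205996
  P(Z=III)·f_III = 0.16 × 1.24122e-07 = 1.98595e-08
  P(Z=IV)·f_IV = 0.36 × 1.8209e-24 = 6.55522e-25
Denominator: 0.0576391 + 0.0205996 + 1.98595e-08 + 6.55522e-25 = 0.0782387
So the posterior for Setting I is 0.0576391 / 0.0782387 ≈ 0.7367.

0.7367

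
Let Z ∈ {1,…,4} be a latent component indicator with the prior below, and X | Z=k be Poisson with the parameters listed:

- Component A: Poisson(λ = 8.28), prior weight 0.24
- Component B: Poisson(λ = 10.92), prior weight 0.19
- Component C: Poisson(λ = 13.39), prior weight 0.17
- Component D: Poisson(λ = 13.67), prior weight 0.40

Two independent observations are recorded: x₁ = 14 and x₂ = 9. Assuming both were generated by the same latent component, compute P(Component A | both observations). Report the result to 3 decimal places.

0.118

Apply Bayes' rule: the posterior for each component is proportional to its prior times its likelihood at x.
Since both observations come from the same component, the likelihood for component k is f_k(x₁)·f_k(x₂).
  L_A = [e^(−8.28)·8.28^14/14! = 0.0207042] × [0.127806] = 0.00264612
  L_B = [e^(−10.92)·10.92^14/14! = 0.0711562] × [0.110089] = 0.00783354
  L_C = [e^(−13.39)·13.39^14/14! = 0.104548] × [0.0583524] = 0.00610064
  L_D = [e^(−13.67)·13.67^14/14! = 0.105571] × [0.053131] = 0.0056091
Weight by the priors:
  w_A·L_A = 0.24 × 0.00264612 = 0.000635069
  w_B·L_B = 0.19 × 0.00783354 = 0.00148837
  w_C·L_C = 0.17 × 0.00610064 = 0.00103711
  w_D·L_D = 0.40 × 0.0056091 = 0.00224364
Sum: 0.000635069 + 0.00148837 + 0.00103711 + 0.00224364 = 0.00540419
So the posterior for Component A is 0.000635069 / 0.00540419 ≈ 0.118.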